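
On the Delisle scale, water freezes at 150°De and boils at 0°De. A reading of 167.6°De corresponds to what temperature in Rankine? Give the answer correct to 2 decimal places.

470.55°R

Linear interpolation between the fixed points: C = (167.6 - 150) × 100 / (0 - 150) = -11.7333°C.
Then -11.7333 × 1.8 + 491.67 = 470.55°R.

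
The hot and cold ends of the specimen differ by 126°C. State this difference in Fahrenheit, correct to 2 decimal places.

226.80°F

Only the scale ratio 1.8 matters for a change in temperature.
126 × 1.8 = 226.80.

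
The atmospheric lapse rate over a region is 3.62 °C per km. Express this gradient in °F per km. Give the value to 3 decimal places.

6.516 °F/km

Since only a temperature interval is involved, the additive offset between the scales drops out.
A change of 1°C is a change of 1.8°F, so 3.62 × 1.8 = 6.516.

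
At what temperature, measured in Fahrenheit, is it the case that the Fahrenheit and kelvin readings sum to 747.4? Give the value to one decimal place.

Let F be the Fahrenheit reading. The kelvin reading is K = 5/9·F + 255.372.
Require F + K = 747.4: (14/9)·F + 255.372 = 747.4.
F = (747.4 - 255.372) / (14/9) = 316.3.

316.3°F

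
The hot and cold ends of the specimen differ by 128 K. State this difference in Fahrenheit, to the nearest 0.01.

230.40°F

For a temperature interval the offset drops out; only the factor 1.8 applies.
128 × 1.8 = 230.40.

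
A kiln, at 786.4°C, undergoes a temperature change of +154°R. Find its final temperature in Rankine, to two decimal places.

The 154°R change is an interval, so only the factor 5/9 applies: +154 × 5/9 = +85.5556°C.
Final Celsius temperature: 786.4000 + 85.5556 = 871.9556°C.
In Rankine: 871.9556 × 1.8 + 491.67 = 2061.19°R.

2061.19°R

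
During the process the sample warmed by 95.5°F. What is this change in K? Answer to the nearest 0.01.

53.06 K

Only the scale ratio 5/9 matters for a change in temperature.
95.5 × 5/9 = 53.06.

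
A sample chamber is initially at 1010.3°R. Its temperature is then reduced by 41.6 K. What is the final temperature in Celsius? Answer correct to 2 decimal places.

246.53°C

Initial temperature in Celsius: (1010.3 - 491.67) × 5/9 = 288.1278°C.
The 41.6 K change is an interval; Kelvin and Celsius degrees are the same size, so ΔC = -41.6°C.
Final Celsius temperature: 288.1278 - 41.6000 = 246.5278°C.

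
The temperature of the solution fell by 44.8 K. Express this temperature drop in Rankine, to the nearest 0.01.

80.64°R

For a temperature interval the offset drops out; only the factor 1.8 applies.
44.8 × 1.8 = 80.64.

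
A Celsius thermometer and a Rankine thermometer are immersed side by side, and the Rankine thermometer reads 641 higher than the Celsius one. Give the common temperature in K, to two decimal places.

459.81 K

Let x be the Celsius reading; then the Rankine reading is 1.8·x + 491.67.
(1.8·x + 491.67) - x = 641  ⇒  (0.8)·x = 149.33  ⇒  x = 186.6625°C.
In kelvin: 186.6625 + 273.15 = 459.81 K.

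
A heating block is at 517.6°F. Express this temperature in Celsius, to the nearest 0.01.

269.78°C

In Celsius: (517.6 - 32) × 5/9 = 269.7778°C.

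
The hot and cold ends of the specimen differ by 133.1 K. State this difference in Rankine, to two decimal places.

For a temperature interval the offset drops out; only the factor 1.8 applies.
133.1 × 1.8 = 239.58.

239.58°R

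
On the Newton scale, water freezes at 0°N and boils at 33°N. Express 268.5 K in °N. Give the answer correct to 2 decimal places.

-1.53°N

First in Celsius: 268.5 - 273.15 = -4.6500°C.
Linearly onto the Newton scale: 0 + (-4.6500 / 100) × (33 - 0) = -1.53°N.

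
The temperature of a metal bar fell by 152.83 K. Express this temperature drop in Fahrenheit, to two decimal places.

275.09°F

An interval of 1 K corresponds to 1.8°F.
152.83 × 1.8 = 275.09.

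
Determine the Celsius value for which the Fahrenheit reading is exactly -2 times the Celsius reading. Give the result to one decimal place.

-8.4°C

Let C be the Celsius reading. The Fahrenheit reading is F = 1.8·C + 32.
Require F = -2·C: 1.8·C + 32 = -2·C.
(3.8)·C = -32  ⇒  C = -8.4.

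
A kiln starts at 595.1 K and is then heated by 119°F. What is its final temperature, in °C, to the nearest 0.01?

388.06°C

Initial temperature in Celsius: 595.1 - 273.15 = 321.9500°C.
The 119°F change is an interval, so only the factor 5/9 applies: +119 × 5/9 = +66.1111°C.
Final Celsius temperature: 321.9500 + 66.1111 = 388.0611°C.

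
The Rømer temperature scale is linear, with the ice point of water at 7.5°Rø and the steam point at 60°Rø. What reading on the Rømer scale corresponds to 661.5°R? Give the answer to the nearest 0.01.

57.03°Rø

First in Celsius: (661.5 - 491.67) × 5/9 = 94.3500°C.
Linearly onto the Rømer scale: 7.5 + (94.3500 / 100) × (60 - 7.5) = 57.03°Rø.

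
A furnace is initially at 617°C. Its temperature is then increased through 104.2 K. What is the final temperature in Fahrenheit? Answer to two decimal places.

1330.16°F

The 104.2 K change is an interval; Kelvin and Celsius degrees are the same size, so ΔC = +104.2°C.
Final Celsius temperature: 617.0000 + 104.2000 = 721.2000°C.
In Fahrenheit: 721.2000 × 1.8 + 32 = 1330.16°F.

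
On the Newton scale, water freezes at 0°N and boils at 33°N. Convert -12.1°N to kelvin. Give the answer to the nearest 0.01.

236.48 K

Linear interpolation between the fixed points: C = (-12.1 - 0) × 100 / (33 - 0) = -36.6667°C.
Then -36.6667 + 273.15 = 236.48 K.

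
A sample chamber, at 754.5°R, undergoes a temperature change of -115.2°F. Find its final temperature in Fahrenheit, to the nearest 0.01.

Initial temperature in Celsius: (754.5 - 491.67) × 5/9 = 146.0167°C.
The 115.2°F change is an interval, so only the factor 5/9 applies: -115.2 × 5/9 = -64.0000°C.
Final Celsius temperature: 146.0167 - 64.0000 = 82.0167°C.
In Fahrenheit: 82.0167 × 1.8 + 32 = 179.63°F.

179.63°F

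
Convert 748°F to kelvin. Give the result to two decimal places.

670.93 K

In Celsius: (748 - 32) × 5/9 = 397.7778°C.
In kelvin: 397.7778 + 273.15 = 670.93 K.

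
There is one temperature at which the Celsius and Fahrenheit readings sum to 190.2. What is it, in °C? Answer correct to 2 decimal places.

56.50°C

Let C be the Celsius reading. The Fahrenheit reading is F = 1.8·C + 32.
Require C + F = 190.2: (2.8)·C + 32 = 190.2.
C = (190.2 - 32) / (2.8) = 56.50.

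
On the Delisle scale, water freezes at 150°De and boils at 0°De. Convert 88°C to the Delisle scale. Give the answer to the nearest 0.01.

Linearly onto the Delisle scale: 150 + (88.0000 / 100) × (0 - 150) = 18.00°De.

18.00°De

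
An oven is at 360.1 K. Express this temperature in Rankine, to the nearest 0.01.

648.18°R

In Celsius: 360.1 - 273.15 = 86.9500°C.
In Rankine: 86.9500 × 1.8 + 491.67 = 648.18°R.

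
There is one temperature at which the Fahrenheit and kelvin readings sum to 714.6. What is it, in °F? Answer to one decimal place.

295.2°F

Let F be the Fahrenheit reading. The kelvin reading is K = 5/9·F + 255.372.
Require F + K = 714.6: (14/9)·F + 255.372 = 714.6.
F = (714.6 - 255.372) / (14/9) = 295.2.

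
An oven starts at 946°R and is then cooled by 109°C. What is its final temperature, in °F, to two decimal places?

290.13°F

Initial temperature in Celsius: (946 - 491.67) × 5/9 = 252.4056°C.
Final Celsius temperature: 252.4056 - 109.0000 = 143.4056°C.
In Fahrenheit: 143.4056 × 1.8 + 32 = 290.13°F.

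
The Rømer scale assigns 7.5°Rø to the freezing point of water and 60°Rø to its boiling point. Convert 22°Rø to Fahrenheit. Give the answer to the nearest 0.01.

Linear interpolation between the fixed points: C = (22 - 7.5) × 100 / (60 - 7.5) = 27.6190°C.
Then 27.6190 × 1.8 + 32 = 81.71°F.

81.71°F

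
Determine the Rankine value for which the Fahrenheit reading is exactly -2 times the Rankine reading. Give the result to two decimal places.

153.22°R

Let R be the Rankine reading. The Fahrenheit reading is F = 1·R - 459.67.
Require F = -2·R: 1·R - 459.67 = -2·R.
(3)·R = 459.67  ⇒  R = 153.22.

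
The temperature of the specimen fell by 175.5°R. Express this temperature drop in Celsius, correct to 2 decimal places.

97.50°C

For a temperature interval the offset drops out; only the factor 5/9 applies.
175.5 × 5/9 = 97.50.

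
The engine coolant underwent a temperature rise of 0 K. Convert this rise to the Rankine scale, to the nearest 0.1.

Only the scale ratio 1.8 matters for a change in temperature.
0 × 1.8 = 0.0.

0.0°R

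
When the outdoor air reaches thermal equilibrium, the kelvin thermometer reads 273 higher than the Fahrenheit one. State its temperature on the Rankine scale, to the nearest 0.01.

420.01°R

Let x be the Fahrenheit reading; then the kelvin reading is 5/9·x + 255.372.
(5/9·x + 255.372) - x = 273  ⇒  (-4/9)·x = 17.6278  ⇒  x = -39.6625°F.
In Celsius: (-39.6625 - 32) × 5/9 = -39.8125°C.
In Rankine: -39.8125 × 1.8 + 491.67 = 420.01°R.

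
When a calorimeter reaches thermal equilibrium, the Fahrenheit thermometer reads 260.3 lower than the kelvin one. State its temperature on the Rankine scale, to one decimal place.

448.6°R

Let x be the kelvin reading; then the Fahrenheit reading is 1.8·x - 459.67.
(1.8·x - 459.67) - x = -260.3  ⇒  (0.8)·x = 199.37  ⇒  x = 249.2125 K.
In Celsius: 249.2125 - 273.15 = -23.9375°C.
In Rankine: -23.9375 × 1.8 + 491.67 = 448.6°R.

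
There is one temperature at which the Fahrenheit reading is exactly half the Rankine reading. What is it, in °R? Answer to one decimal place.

Let R be the Rankine reading. The Fahrenheit reading is F = 1·R - 459.67.
Require F = 0.5·R: 1·R - 459.67 = 0.5·R.
(0.5)·R = 459.67  ⇒  R = 919.3.

919.3°R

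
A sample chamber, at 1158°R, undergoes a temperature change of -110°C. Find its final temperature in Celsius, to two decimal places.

Initial temperature in Celsius: (1158 - 491.67) × 5/9 = 370.1833°C.
Final Celsius temperature: 370.1833 - 110.0000 = 260.1833°C.

260.18°C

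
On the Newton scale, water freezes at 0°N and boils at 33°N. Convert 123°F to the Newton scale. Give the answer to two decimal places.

First in Celsius: (123 - 32) × 5/9 = 50.5556°C.
Linearly onto the Newton scale: 0 + (50.5556 / 100) × (33 - 0) = 16.68°N.

16.68°N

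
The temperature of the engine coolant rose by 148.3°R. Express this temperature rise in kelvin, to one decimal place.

Only the scale ratio 5/9 matters for a change in temperature.
148.3 × 5/9 = 82.4.

82.4 K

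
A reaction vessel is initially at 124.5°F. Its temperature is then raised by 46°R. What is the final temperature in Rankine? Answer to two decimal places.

Initial temperature in Celsius: (124.5 - 32) × 5/9 = 51.3889°C.
The 46°R change is an interval, so only the factor 5/9 applies: +46 × 5/9 = +25.5556°C.
Final Celsius temperature: 51.3889 + 25.5556 = 76.9444°C.
In Rankine: 76.9444 × 1.8 + 491.67 = 630.17°R.

630.17°R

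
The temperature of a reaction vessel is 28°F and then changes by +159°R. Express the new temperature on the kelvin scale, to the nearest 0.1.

359.3 K

Initial temperature in Celsius: (28 - 32) × 5/9 = -2.2222°C.
The 159°R change is an interval, so only the factor 5/9 applies: +159 × 5/9 = +88.3333°C.
Final Celsius temperature: -2.2222 + 88.3333 = 86.1111°C.
In kelvin: 86.1111 + 273.15 = 359.3 K.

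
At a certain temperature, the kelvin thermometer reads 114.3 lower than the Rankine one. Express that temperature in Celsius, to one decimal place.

-130.3°C

Let x be the Rankine reading; then the kelvin reading is 5/9·x.
(5/9·x) - x = -114.3  ⇒  (-4/9)·x = -114.3  ⇒  x = 257.1750°R.
In Celsius: (257.175 - 491.67) × 5/9 = -130.3°C.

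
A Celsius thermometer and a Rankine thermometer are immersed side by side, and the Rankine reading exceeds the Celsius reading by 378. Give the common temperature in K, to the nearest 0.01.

Let x be the Celsius reading; then the Rankine reading is 1.8·x + 491.67.
(1.8·x + 491.67) - x = 378  ⇒  (0.8)·x = -113.67  ⇒  x = -142.0875°C.
In kelvin: -142.0875 + 273.15 = 131.06 K.

131.06 K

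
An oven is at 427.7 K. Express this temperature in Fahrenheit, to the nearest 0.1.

In Celsius: 427.7 - 273.15 = 154.5500°C.
In Fahrenheit: 154.5500 × 1.8 + 32 = 310.2°F.

310.2°F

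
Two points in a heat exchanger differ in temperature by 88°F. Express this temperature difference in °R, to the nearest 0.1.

Fahrenheit and Rankine degrees are the same size, so the interval is unchanged: 88.0.

88.0°R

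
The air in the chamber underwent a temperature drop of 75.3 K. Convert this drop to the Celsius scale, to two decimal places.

75.30°C

Kelvin and Celsius degrees are the same size, so the interval is unchanged: 75.30.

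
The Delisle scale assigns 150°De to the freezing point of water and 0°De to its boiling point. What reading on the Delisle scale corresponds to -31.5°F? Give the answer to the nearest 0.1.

First in Celsius: (-31.5 - 32) × 5/9 = -35.2778°C.
Linearly onto the Delisle scale: 150 + (-35.2778 / 100) × (0 - 150) = 202.9°De.

202.9°De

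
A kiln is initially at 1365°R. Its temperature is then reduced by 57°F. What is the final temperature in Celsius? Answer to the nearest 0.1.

453.5°C

Initial temperature in Celsius: (1365 - 491.67) × 5/9 = 485.1833°C.
The 57°F change is an interval, so only the factor 5/9 applies: -57 × 5/9 = -31.6667°C.
Final Celsius temperature: 485.1833 - 31.6667 = 453.5167°C.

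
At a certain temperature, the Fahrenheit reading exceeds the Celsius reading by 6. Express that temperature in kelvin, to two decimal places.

Let x be the Fahrenheit reading; then the Celsius reading is 5/9·x - 17.7778.
(5/9·x - 17.7778) - x = -6  ⇒  (-4/9)·x = 11.7778  ⇒  x = -26.5000°F.
In Celsius: (-26.5 - 32) × 5/9 = -32.5000°C.
In kelvin: -32.5000 + 273.15 = 240.65 K.

240.65 K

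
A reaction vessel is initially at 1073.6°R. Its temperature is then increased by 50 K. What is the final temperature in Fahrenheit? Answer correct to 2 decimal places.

Initial temperature in Celsius: (1073.6 - 491.67) × 5/9 = 323.2944°C.
The 50 K change is an interval; Kelvin and Celsius degrees are the same size, so ΔC = +50°C.
Final Celsius temperature: 323.2944 + 50.0000 = 373.2944°C.
In Fahrenheit: 373.2944 × 1.8 + 32 = 703.93°F.

703.93°F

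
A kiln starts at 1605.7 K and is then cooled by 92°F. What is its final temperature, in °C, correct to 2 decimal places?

Initial temperature in Celsius: 1605.7 - 273.15 = 1332.5500°C.
The 92°F change is an interval, so only the factor 5/9 applies: -92 × 5/9 = -51.1111°C.
Final Celsius temperature: 1332.5500 - 51.1111 = 1281.4389°C.

1281.44°C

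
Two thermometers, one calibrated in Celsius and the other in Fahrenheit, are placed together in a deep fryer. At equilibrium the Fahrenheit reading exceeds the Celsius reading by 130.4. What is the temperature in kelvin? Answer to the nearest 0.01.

396.15 K

Let x be the Celsius reading; then the Fahrenheit reading is 1.8·x + 32.
(1.8·x + 32) - x = 130.4  ⇒  (0.8)·x = 98.4  ⇒  x = 123.0000°C.
In kelvin: 123.0000 + 273.15 = 396.15 K.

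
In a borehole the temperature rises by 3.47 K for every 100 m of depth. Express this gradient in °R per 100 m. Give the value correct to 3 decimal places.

6.246 °R/100 m

Since only a temperature interval is involved, the additive offset between the scales drops out.
A change of 1 K is a change of 1.8°R, so 3.47 × 1.8 = 6.246.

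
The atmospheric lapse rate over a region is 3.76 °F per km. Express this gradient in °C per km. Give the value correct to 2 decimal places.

2.09 °C/km

Since only a temperature interval is involved, the additive offset between the scales drops out.
A change of 1°F is a change of 5/9°C, so 3.76 × 5/9 = 2.09.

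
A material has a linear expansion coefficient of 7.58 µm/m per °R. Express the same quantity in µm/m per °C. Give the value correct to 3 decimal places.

The quantity depends on a temperature interval, so only the ratio of degree sizes applies; the offset between the scales is irrelevant.
A change of 1°C is a change of 1.8°R, so per °C the value is 7.58 × 1.8 = 13.644.

13.644 µm/m per °C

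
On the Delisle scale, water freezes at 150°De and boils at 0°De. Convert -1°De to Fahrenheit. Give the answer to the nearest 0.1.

213.2°F

Linear interpolation between the fixed points: C = (-1 - 150) × 100 / (0 - 150) = 100.6667°C.
Then 100.6667 × 1.8 + 32 = 213.2°F.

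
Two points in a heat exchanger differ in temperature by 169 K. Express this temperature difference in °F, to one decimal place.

Only the scale ratio 1.8 matters for a change in temperature.
169 × 1.8 = 304.2.

304.2°F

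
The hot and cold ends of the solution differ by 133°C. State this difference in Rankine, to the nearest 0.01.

239.40°R

An interval of 1°C corresponds to 1.8°R.
133 × 1.8 = 239.40.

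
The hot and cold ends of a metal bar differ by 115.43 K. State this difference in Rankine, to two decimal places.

207.77°R

Only the scale ratio 1.8 matters for a change in temperature.
115.43 × 1.8 = 207.77.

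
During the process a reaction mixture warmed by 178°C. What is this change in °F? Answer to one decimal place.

320.4°F

An interval of 1°C corresponds to 1.8°F.
178 × 1.8 = 320.4.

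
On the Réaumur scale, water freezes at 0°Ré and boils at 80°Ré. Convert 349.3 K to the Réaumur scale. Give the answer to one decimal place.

First in Celsius: 349.3 - 273.15 = 76.1500°C.
Linearly onto the Réaumur scale: 0 + (76.1500 / 100) × (80 - 0) = 60.9°Ré.

60.9°Ré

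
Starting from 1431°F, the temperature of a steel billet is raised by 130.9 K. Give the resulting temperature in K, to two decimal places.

1181.27 K

Initial temperature in Celsius: (1431 - 32) × 5/9 = 777.2222°C.
The 130.9 K change is an interval; Kelvin and Celsius degrees are the same size, so ΔC = +130.9°C.
Final Celsius temperature: 777.2222 + 130.9000 = 908.1222°C.
In kelvin: 908.1222 + 273.15 = 1181.27 K.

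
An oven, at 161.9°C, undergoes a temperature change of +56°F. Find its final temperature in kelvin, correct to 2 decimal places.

The 56°F change is an interval, so only the factor 5/9 applies: +56 × 5/9 = +31.1111°C.
Final Celsius temperature: 161.9000 + 31.1111 = 193.0111°C.
In kelvin: 193.0111 + 273.15 = 466.16 K.

466.16 K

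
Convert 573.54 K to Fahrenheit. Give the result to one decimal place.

572.7°F

In Celsius: 573.54 - 273.15 = 300.3900°C.
In Fahrenheit: 300.3900 × 1.8 + 32 = 572.7°F.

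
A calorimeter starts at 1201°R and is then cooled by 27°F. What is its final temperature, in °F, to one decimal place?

Initial temperature in Celsius: (1201 - 491.67) × 5/9 = 394.0722°C.
The 27°F change is an interval, so only the factor 5/9 applies: -27 × 5/9 = -15.0000°C.
Final Celsius temperature: 394.0722 - 15.0000 = 379.0722°C.
In Fahrenheit: 379.0722 × 1.8 + 32 = 714.3°F.

714.3°F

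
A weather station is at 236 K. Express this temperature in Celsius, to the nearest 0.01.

-37.15°C

In Celsius: 236 - 273.15 = -37.1500°C.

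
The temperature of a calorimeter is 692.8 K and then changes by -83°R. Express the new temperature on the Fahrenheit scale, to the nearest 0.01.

Initial temperature in Celsius: 692.8 - 273.15 = 419.6500°C.
The 83°R change is an interval, so only the factor 5/9 applies: -83 × 5/9 = -46.1111°C.
Final Celsius temperature: 419.6500 - 46.1111 = 373.5389°C.
In Fahrenheit: 373.5389 × 1.8 + 32 = 704.37°F.

704.37°F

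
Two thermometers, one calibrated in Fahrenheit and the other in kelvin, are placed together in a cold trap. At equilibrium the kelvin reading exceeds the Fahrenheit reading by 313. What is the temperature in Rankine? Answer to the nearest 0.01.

Let x be the Fahrenheit reading; then the kelvin reading is 5/9·x + 255.372.
(5/9·x + 255.372) - x = 313  ⇒  (-4/9)·x = 57.6278  ⇒  x = -129.6625°F.
In Celsius: (-129.6625 - 32) × 5/9 = -89.8125°C.
In Rankine: -89.8125 × 1.8 + 491.67 = 330.01°R.

330.01°R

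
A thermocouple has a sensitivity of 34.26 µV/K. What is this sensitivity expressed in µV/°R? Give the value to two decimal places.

Since only a temperature interval is involved, the additive offset between the scales drops out.
A change of 1°R is a change of 5/9 K, so per °R the value is 34.26 × 5/9 = 19.03.

19.03 µV/°R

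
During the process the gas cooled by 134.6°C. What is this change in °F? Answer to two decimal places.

Only the scale ratio 1.8 matters for a change in temperature.
134.6 × 1.8 = 242.28.

242.28°F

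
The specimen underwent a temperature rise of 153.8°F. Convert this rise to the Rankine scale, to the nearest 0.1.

153.8°R

Fahrenheit and Rankine degrees are the same size, so the interval is unchanged: 153.8.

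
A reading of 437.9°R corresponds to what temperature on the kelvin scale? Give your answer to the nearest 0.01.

243.28 K

In Celsius: (437.9 - 491.67) × 5/9 = -29.8722°C.
In kelvin: -29.8722 + 273.15 = 243.28 K.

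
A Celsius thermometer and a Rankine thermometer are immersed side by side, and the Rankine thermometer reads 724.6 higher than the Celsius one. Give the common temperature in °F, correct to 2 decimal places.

556.09°F

Let x be the Celsius reading; then the Rankine reading is 1.8·x + 491.67.
(1.8·x + 491.67) - x = 724.6  ⇒  (0.8)·x = 232.93  ⇒  x = 291.1625°C.
In Fahrenheit: 291.1625 × 1.8 + 32 = 556.09°F.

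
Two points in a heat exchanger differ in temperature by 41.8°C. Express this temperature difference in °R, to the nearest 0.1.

75.2°R

For a temperature interval the offset drops out; only the factor 1.8 applies.
41.8 × 1.8 = 75.2.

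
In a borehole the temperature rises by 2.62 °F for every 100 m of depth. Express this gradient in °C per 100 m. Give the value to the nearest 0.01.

The quantity depends on a temperature interval, so only the ratio of degree sizes applies; the offset between the scales is irrelevant.
A change of 1°F is a change of 5/9°C, so 2.62 × 5/9 = 1.46.

1.46 °C/100 m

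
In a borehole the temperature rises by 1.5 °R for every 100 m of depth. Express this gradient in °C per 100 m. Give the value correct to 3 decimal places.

0.833 °C/100 m

The quantity depends on a temperature interval, so only the ratio of degree sizes applies; the offset between the scales is irrelevant.
A change of 1°R is a change of 5/9°C, so 1.5 × 5/9 = 0.833.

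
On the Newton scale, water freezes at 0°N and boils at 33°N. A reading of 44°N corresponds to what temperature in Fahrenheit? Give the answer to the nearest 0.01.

272.00°F

Linear interpolation between the fixed points: C = (44 - 0) × 100 / (33 - 0) = 133.3333°C.
Then 133.3333 × 1.8 + 32 = 272.00°F.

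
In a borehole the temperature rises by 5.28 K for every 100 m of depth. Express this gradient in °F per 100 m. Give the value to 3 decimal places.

9.504 °F/100 m

The quantity depends on a temperature interval, so only the ratio of degree sizes applies; the offset between the scales is irrelevant.
A change of 1 K is a change of 1.8°F, so 5.28 × 1.8 = 9.504.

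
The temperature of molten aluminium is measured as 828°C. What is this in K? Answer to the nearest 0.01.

1101.15 K

In kelvin: 828.0000 + 273.15 = 1101.15 K.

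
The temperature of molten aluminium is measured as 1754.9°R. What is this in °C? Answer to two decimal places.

701.79°C

In Celsius: (1754.9 - 491.67) × 5/9 = 701.7944°C.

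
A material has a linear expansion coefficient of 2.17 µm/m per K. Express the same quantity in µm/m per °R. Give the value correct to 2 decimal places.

The quantity depends on a temperature interval, so only the ratio of degree sizes applies; the offset between the scales is irrelevant.
A change of 1°R is a change of 5/9 K, so per °R the value is 2.17 × 5/9 = 1.21.

1.21 µm/m per °R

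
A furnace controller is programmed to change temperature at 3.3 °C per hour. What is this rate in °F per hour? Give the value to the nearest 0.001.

The quantity depends on a temperature interval, so only the ratio of degree sizes applies; the offset between the scales is irrelevant.
A change of 1°C is a change of 1.8°F, so 3.3 × 1.8 = 5.940.

5.940 °F/hour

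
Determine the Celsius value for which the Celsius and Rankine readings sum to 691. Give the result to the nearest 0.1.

71.2°C

Let C be the Celsius reading. The Rankine reading is R = 1.8·C + 491.67.
Require C + R = 691: (2.8)·C + 491.67 = 691.
C = (691 - 491.67) / (2.8) = 71.2.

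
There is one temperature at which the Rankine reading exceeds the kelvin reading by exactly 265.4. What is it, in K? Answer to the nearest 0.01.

331.75 K

Let K be the kelvin reading. The Rankine reading is R = 1.8·K.
Require R - K = 265.4: (0.8)·K = 265.4.
K = (265.4) / (0.8) = 331.75.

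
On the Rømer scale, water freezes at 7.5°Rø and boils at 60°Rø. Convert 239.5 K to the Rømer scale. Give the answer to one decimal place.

First in Celsius: 239.5 - 273.15 = -33.6500°C.
Linearly onto the Rømer scale: 7.5 + (-33.6500 / 100) × (60 - 7.5) = -10.2°Rø.

-10.2°Rø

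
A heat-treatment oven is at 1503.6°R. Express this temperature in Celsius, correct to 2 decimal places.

562.18°C

In Celsius: (1503.6 - 491.67) × 5/9 = 562.1833°C.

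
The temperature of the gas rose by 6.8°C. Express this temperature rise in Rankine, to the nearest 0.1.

An interval of 1°C corresponds to 1.8°R.
6.8 × 1.8 = 12.2.

12.2°R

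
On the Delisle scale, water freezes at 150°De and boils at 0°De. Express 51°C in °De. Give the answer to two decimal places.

73.50°De

Linearly onto the Delisle scale: 150 + (51.0000 / 100) × (0 - 150) = 73.50°De.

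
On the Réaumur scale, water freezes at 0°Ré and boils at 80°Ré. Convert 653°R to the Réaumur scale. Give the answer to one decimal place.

First in Celsius: (653 - 491.67) × 5/9 = 89.6278°C.
Linearly onto the Réaumur scale: 0 + (89.6278 / 100) × (80 - 0) = 71.7°Ré.

71.7°Ré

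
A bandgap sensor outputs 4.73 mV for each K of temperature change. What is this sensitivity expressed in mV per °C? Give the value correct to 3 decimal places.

Since only a temperature interval is involved, the additive offset between the scales drops out.
A change of 1°C is a change of 1 K, so per °C the value is 4.73 × 1 = 4.730.

4.730 mV per °C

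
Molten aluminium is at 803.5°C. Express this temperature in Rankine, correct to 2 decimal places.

1937.97°R

In Rankine: 803.5000 × 1.8 + 491.67 = 1937.97°R.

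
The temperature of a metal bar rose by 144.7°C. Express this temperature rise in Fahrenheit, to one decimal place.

For a temperature interval the offset drops out; only the factor 1.8 applies.
144.7 × 1.8 = 260.5.

260.5°F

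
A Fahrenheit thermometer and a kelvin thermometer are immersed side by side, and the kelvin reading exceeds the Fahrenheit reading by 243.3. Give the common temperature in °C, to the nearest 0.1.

-2.7°C

Let x be the Fahrenheit reading; then the kelvin reading is 5/9·x + 255.372.
(5/9·x + 255.372) - x = 243.3  ⇒  (-4/9)·x = -12.0722  ⇒  x = 27.1625°F.
In Celsius: (27.1625 - 32) × 5/9 = -2.7°C.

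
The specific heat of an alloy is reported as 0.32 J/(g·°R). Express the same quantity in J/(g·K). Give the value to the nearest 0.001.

Since only a temperature interval is involved, the additive offset between the scales drops out.
A change of 1 K is a change of 1.8°R, so per K the value is 0.32 × 1.8 = 0.576.

0.576 J/(g·K)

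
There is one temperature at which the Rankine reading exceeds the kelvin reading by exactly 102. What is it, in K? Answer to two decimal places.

Let K be the kelvin reading. The Rankine reading is R = 1.8·K.
Require R - K = 102: (0.8)·K = 102.
K = (102) / (0.8) = 127.50.

127.50 K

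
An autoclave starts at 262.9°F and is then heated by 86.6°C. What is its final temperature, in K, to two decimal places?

Initial temperature in Celsius: (262.9 - 32) × 5/9 = 128.2778°C.
Final Celsius temperature: 128.2778 + 86.6000 = 214.8778°C.
In kelvin: 214.8778 + 273.15 = 488.03 K.

488.03 K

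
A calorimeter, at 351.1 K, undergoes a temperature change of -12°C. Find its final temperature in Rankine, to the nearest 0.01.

Initial temperature in Celsius: 351.1 - 273.15 = 77.9500°C.
Final Celsius temperature: 77.9500 - 12.0000 = 65.9500°C.
In Rankine: 65.9500 × 1.8 + 491.67 = 610.38°R.

610.38°R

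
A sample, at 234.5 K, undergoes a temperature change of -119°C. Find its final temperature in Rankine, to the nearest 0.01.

207.90°R

Initial temperature in Celsius: 234.5 - 273.15 = -38.6500°C.
Final Celsius temperature: -38.6500 - 119.0000 = -157.6500°C.
In Rankine: -157.6500 × 1.8 + 491.67 = 207.90°R.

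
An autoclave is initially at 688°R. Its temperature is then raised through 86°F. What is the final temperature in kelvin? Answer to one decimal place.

Initial temperature in Celsius: (688 - 491.67) × 5/9 = 109.0722°C.
The 86°F change is an interval, so only the factor 5/9 applies: +86 × 5/9 = +47.7778°C.
Final Celsius temperature: 109.0722 + 47.7778 = 156.8500°C.
In kelvin: 156.8500 + 273.15 = 430.0 K.

430.0 K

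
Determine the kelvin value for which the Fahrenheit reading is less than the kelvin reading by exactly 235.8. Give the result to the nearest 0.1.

Let K be the kelvin reading. The Fahrenheit reading is F = 1.8·K - 459.67.
Require F - K = -235.8: (0.8)·K - 459.67 = -235.8.
K = (-235.8 + 459.67) / (0.8) = 279.8.

279.8 K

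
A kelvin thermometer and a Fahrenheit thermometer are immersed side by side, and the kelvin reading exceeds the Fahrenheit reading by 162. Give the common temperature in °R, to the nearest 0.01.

Let x be the kelvin reading; then the Fahrenheit reading is 1.8·x - 459.67.
(1.8·x - 459.67) - x = -162  ⇒  (0.8)·x = 297.67  ⇒  x = 372.0875 K.
In Celsius: 372.0875 - 273.15 = 98.9375°C.
In Rankine: 98.9375 × 1.8 + 491.67 = 669.76°R.

669.76°R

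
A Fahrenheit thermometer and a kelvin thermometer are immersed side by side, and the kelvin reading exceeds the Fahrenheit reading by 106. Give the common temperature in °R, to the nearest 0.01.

Let x be the Fahrenheit reading; then the kelvin reading is 5/9·x + 255.372.
(5/9·x + 255.372) - x = 106  ⇒  (-4/9)·x = -149.372  ⇒  x = 336.0875°F.
In Celsius: (336.0875 - 32) × 5/9 = 168.9375°C.
In Rankine: 168.9375 × 1.8 + 491.67 = 795.76°R.

795.76°R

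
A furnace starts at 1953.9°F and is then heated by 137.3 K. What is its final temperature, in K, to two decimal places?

Initial temperature in Celsius: (1953.9 - 32) × 5/9 = 1067.7222°C.
The 137.3 K change is an interval; Kelvin and Celsius degrees are the same size, so ΔC = +137.3°C.
Final Celsius temperature: 1067.7222 + 137.3000 = 1205.0222°C.
In kelvin: 1205.0222 + 273.15 = 1478.17 K.

1478.17 K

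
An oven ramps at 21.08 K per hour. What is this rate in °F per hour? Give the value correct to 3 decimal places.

The quantity depends on a temperature interval, so only the ratio of degree sizes applies; the offset between the scales is irrelevant.
A change of 1 K is a change of 1.8°F, so 21.08 × 1.8 = 37.944.

37.944 °F/hour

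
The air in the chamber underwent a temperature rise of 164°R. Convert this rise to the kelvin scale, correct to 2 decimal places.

91.11 K

An interval of 1°R corresponds to 5/9 K.
164 × 5/9 = 91.11.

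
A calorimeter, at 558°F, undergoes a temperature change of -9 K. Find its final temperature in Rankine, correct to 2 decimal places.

1001.47°R

Initial temperature in Celsius: (558 - 32) × 5/9 = 292.2222°C.
The 9 K change is an interval; Kelvin and Celsius degrees are the same size, so ΔC = -9°C.
Final Celsius temperature: 292.2222 - 9.0000 = 283.2222°C.
In Rankine: 283.2222 × 1.8 + 491.67 = 1001.47°R.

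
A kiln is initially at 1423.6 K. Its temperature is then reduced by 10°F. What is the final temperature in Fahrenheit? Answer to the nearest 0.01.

2092.81°F

Initial temperature in Celsius: 1423.6 - 273.15 = 1150.4500°C.
The 10°F change is an interval, so only the factor 5/9 applies: -10 × 5/9 = -5.5556°C.
Final Celsius temperature: 1150.4500 - 5.5556 = 1144.8944°C.
In Fahrenheit: 1144.8944 × 1.8 + 32 = 2092.81°F.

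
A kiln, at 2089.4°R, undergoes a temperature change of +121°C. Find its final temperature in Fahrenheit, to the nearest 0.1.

Initial temperature in Celsius: (2089.4 - 491.67) × 5/9 = 887.6278°C.
Final Celsius temperature: 887.6278 + 121.0000 = 1008.6278°C.
In Fahrenheit: 1008.6278 × 1.8 + 32 = 1847.5°F.

1847.5°F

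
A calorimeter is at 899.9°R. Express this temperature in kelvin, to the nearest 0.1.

In Celsius: (899.9 - 491.67) × 5/9 = 226.7944°C.
In kelvin: 226.7944 + 273.15 = 499.9 K.

499.9 K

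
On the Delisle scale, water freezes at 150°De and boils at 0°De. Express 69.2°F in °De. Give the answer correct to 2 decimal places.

First in Celsius: (69.2 - 32) × 5/9 = 20.6667°C.
Linearly onto the Delisle scale: 150 + (20.6667 / 100) × (0 - 150) = 119.00°De.

119.00°De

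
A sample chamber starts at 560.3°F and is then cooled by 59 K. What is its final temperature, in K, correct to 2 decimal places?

Initial temperature in Celsius: (560.3 - 32) × 5/9 = 293.5000°C.
The 59 K change is an interval; Kelvin and Celsius degrees are the same size, so ΔC = -59°C.
Final Celsius temperature: 293.5000 - 59.0000 = 234.5000°C.
In kelvin: 234.5000 + 273.15 = 507.65 K.

507.65 K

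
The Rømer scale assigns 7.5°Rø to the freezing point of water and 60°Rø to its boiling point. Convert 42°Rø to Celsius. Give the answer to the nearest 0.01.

65.71°C

Linear interpolation between the fixed points: C = (42 - 7.5) × 100 / (60 - 7.5) = 65.7143°C.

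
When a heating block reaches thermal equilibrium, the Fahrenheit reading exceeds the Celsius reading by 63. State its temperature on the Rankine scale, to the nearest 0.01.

Let x be the Celsius reading; then the Fahrenheit reading is 1.8·x + 32.
(1.8·x + 32) - x = 63  ⇒  (0.8)·x = 31  ⇒  x = 38.7500°C.
In Rankine: 38.7500 × 1.8 + 491.67 = 561.42°R.

561.42°R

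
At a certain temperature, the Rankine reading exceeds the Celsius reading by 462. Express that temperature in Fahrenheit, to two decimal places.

Let x be the Celsius reading; then the Rankine reading is 1.8·x + 491.67.
(1.8·x + 491.67) - x = 462  ⇒  (0.8)·x = -29.67  ⇒  x = -37.0875°C.
In Fahrenheit: -37.0875 × 1.8 + 32 = -34.76°F.

-34.76°F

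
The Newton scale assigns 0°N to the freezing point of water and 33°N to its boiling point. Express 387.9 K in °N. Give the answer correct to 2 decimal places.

37.87°N

First in Celsius: 387.9 - 273.15 = 114.7500°C.
Linearly onto the Newton scale: 0 + (114.7500 / 100) × (33 - 0) = 37.87°N.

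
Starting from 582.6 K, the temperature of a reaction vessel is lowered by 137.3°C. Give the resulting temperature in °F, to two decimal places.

341.87°F

Initial temperature in Celsius: 582.6 - 273.15 = 309.4500°C.
Final Celsius temperature: 309.4500 - 137.3000 = 172.1500°C.
In Fahrenheit: 172.1500 × 1.8 + 32 = 341.87°F.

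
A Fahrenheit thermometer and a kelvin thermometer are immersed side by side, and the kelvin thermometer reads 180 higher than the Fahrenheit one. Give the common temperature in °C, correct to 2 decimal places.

76.44°C

Let x be the Fahrenheit reading; then the kelvin reading is 5/9·x + 255.372.
(5/9·x + 255.372) - x = 180  ⇒  (-4/9)·x = -75.3722  ⇒  x = 169.5875°F.
In Celsius: (169.5875 - 32) × 5/9 = 76.44°C.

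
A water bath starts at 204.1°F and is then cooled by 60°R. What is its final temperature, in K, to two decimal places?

335.43 K

Initial temperature in Celsius: (204.1 - 32) × 5/9 = 95.6111°C.
The 60°R change is an interval, so only the factor 5/9 applies: -60 × 5/9 = -33.3333°C.
Final Celsius temperature: 95.6111 - 33.3333 = 62.2778°C.
In kelvin: 62.2778 + 273.15 = 335.43 K.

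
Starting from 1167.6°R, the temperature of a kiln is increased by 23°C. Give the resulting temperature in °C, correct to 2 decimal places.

398.52°C

Initial temperature in Celsius: (1167.6 - 491.67) × 5/9 = 375.5167°C.
Final Celsius temperature: 375.5167 + 23.0000 = 398.5167°C.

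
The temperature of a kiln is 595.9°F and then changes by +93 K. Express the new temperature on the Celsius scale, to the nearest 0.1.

Initial temperature in Celsius: (595.9 - 32) × 5/9 = 313.2778°C.
The 93 K change is an interval; Kelvin and Celsius degrees are the same size, so ΔC = +93°C.
Final Celsius temperature: 313.2778 + 93.0000 = 406.2778°C.

406.3°C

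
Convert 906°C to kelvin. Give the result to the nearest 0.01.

In kelvin: 906.0000 + 273.15 = 1179.15 K.

1179.15 K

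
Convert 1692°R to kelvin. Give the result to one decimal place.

In Celsius: (1692 - 491.67) × 5/9 = 666.8500°C.
In kelvin: 666.8500 + 273.15 = 940.0 K.

940.0 K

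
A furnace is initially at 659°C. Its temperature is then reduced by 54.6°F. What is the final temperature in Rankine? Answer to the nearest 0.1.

1623.3°R

The 54.6°F change is an interval, so only the factor 5/9 applies: -54.6 × 5/9 = -30.3333°C.
Final Celsius temperature: 659.0000 - 30.3333 = 628.6667°C.
In Rankine: 628.6667 × 1.8 + 491.67 = 1623.3°R.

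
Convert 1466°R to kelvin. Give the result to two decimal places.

814.44 K

In Celsius: (1466 - 491.67) × 5/9 = 541.2944°C.
In kelvin: 541.2944 + 273.15 = 814.44 K.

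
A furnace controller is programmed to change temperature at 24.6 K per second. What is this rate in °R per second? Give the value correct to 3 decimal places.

44.280 °R/second

The quantity depends on a temperature interval, so only the ratio of degree sizes applies; the offset between the scales is irrelevant.
A change of 1 K is a change of 1.8°R, so 24.6 × 1.8 = 44.280.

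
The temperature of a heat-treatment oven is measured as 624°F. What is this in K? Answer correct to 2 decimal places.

In Celsius: (624 - 32) × 5/9 = 328.8889°C.
In kelvin: 328.8889 + 273.15 = 602.04 K.

602.04 K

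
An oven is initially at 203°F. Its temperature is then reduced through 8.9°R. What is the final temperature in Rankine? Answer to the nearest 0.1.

653.8°R

Initial temperature in Celsius: (203 - 32) × 5/9 = 95.0000°C.
The 8.9°R change is an interval, so only the factor 5/9 applies: -8.9 × 5/9 = -4.9444°C.
Final Celsius temperature: 95.0000 - 4.9444 = 90.0556°C.
In Rankine: 90.0556 × 1.8 + 491.67 = 653.8°R.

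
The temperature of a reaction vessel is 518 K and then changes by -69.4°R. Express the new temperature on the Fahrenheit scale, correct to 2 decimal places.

Initial temperature in Celsius: 518 - 273.15 = 244.8500°C.
The 69.4°R change is an interval, so only the factor 5/9 applies: -69.4 × 5/9 = -38.5556°C.
Final Celsius temperature: 244.8500 - 38.5556 = 206.2944°C.
In Fahrenheit: 206.2944 × 1.8 + 32 = 403.33°F.

403.33°F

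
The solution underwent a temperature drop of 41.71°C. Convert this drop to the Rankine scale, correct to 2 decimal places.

Only the scale ratio 1.8 matters for a change in temperature.
41.71 × 1.8 = 75.08.

75.08°R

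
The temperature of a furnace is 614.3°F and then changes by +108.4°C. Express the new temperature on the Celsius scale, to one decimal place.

431.9°C

Initial temperature in Celsius: (614.3 - 32) × 5/9 = 323.5000°C.
Final Celsius temperature: 323.5000 + 108.4000 = 431.9000°C.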